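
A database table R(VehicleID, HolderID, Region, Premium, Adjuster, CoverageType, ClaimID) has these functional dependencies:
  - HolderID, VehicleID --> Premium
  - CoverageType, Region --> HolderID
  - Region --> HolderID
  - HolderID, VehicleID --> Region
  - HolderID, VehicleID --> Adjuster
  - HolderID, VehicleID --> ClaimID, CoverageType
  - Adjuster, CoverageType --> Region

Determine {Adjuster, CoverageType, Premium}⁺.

Start with {Adjuster, CoverageType, Premium}.
Adjuster, CoverageType --> Region applies; add {Region} → now {Adjuster, CoverageType, Premium, Region}.
CoverageType, Region --> HolderID applies; add {HolderID} → now {Adjuster, CoverageType, HolderID, Premium, Region}.
No further FD applies.

{Adjuster, CoverageType, HolderID, Premium, Region}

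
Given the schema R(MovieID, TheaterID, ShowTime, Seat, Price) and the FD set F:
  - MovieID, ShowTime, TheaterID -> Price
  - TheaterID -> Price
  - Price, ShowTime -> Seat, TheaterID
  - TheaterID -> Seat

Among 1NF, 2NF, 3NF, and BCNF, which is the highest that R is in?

1NF

Candidate keys: {MovieID, Price, ShowTime}, {MovieID, ShowTime, TheaterID}. Prime attributes: {MovieID, Price, ShowTime, TheaterID}.
For TheaterID -> Price we have {TheaterID}⁺ = {Price, Seat, TheaterID}; {TheaterID} is not a superkey, so BCNF fails.
Because {Seat} is non-prime and the left side of Price, ShowTime -> Seat, TheaterID is not a superkey, the relation is not in 3NF.
The proper key subset {Price, ShowTime} of {MovieID, Price, ShowTime} determines non-prime {Seat}, so the relation is not even in 2NF.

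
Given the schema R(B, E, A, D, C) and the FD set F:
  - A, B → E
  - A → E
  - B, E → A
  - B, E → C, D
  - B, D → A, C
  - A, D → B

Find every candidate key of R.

{A, B}, {A, D}, {B, D}, {B, E}

{A, B} is a candidate key since {A, B}⁺ = {A, B, C, D, E} covers every attribute.
{A, D} is a candidate key since {A, D}⁺ = {A, B, C, D, E} covers every attribute.
{B, D} is a candidate key since {B, D}⁺ = {A, B, C, D, E} covers every attribute.
{B, E} is a candidate key since {B, E}⁺ = {A, B, C, D, E} covers every attribute.
These are minimal and exhaustive — every other superkey contains one of them.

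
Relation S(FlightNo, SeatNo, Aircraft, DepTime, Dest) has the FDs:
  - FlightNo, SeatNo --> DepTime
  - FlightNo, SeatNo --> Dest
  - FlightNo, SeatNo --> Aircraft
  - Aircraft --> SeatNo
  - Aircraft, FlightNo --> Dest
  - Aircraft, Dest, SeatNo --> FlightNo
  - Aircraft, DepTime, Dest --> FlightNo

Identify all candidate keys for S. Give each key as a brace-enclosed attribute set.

{Aircraft, Dest}⁺ = {Aircraft, DepTime, Dest, FlightNo, SeatNo}, which is every attribute, so {Aircraft, Dest} is a candidate key.
{Aircraft, FlightNo}⁺ = {Aircraft, DepTime, Dest, FlightNo, SeatNo}, which is every attribute, so {Aircraft, FlightNo} is a candidate key.
{FlightNo, SeatNo}⁺ = {Aircraft, DepTime, Dest, FlightNo, SeatNo}, which is every attribute, so {FlightNo, SeatNo} is a candidate key.
These are minimal and exhaustive — every other superkey contains one of them.

{Aircraft, Dest}, {Aircraft, FlightNo}, {FlightNo, SeatNo}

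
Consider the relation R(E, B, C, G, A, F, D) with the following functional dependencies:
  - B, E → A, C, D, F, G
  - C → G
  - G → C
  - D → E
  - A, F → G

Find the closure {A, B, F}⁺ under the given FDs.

Start with {A, B, F}.
A, F → G applies; add {G} → now {A, B, F, G}.
G → C applies; add {C} → now {A, B, C, F, G}.
No further FD applies.

{A, B, C, F, G}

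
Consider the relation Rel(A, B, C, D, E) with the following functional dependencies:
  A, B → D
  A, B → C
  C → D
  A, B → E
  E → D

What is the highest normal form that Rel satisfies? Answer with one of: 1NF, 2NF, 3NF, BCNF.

2NF

Candidate key: {A, B}. Prime attributes: {A, B}.
For C → D we have {C}⁺ = {C, D}; {C} is not a superkey, so BCNF fails.
C → D determines the non-prime attribute {D} from a non-superkey — 3NF is violated.
Checking every proper subset of each key, none determines a non-prime attribute — 2NF is satisfied.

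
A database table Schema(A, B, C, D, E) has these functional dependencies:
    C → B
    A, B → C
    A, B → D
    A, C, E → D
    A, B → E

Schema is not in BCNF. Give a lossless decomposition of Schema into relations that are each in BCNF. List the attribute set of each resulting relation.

Candidate keys of the original relation: {A, B}, {A, C}.
In {A, B, C, D, E}, {C} is not a superkey ({C}⁺ restricted to this set is {B, C}), so split on C → B into {B, C} and {A, C, D, E}.
{B, C} has no BCNF violation.
{A, C, D, E} has no BCNF violation.

{A, C, D, E}; {B, C}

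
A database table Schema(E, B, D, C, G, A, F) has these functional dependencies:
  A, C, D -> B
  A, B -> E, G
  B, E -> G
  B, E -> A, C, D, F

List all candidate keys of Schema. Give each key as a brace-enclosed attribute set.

{A, B}, {A, C, D}, {B, E}

{A, B}⁺ = {A, B, C, D, E, F, G}, which is every attribute, so {A, B} is a candidate key.
{B, E}⁺ = {A, B, C, D, E, F, G}, which is every attribute, so {B, E} is a candidate key.
{A, C, D}⁺ = {A, B, C, D, E, F, G}, which is every attribute, so {A, C, D} is a candidate key.
These are minimal and exhaustive — every other superkey contains one of them.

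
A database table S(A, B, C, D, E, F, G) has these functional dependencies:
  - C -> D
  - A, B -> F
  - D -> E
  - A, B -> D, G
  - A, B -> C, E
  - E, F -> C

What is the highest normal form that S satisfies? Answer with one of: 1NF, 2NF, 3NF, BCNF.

Candidate key: {A, B}. Prime attributes: {A, B}.
C -> D breaks BCNF: {C}⁺ = {C, D, E}, so {C} is not a superkey.
C -> D has non-prime {D} on the right and a non-superkey on the left, so 3NF fails.
No non-prime attribute depends on a proper subset of any candidate key, so 2NF holds.

2NF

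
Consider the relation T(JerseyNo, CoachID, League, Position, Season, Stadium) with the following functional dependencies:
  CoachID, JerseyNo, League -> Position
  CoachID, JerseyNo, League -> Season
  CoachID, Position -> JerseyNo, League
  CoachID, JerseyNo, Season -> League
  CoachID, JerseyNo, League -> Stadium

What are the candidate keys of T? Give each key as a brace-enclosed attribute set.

{CoachID} never appears on the right of any FD, so every key must include it.
{CoachID, Position} is a candidate key since {CoachID, Position}⁺ = {CoachID, JerseyNo, League, Position, Season, Stadium} covers every attribute.
{CoachID, JerseyNo, League} is a candidate key since {CoachID, JerseyNo, League}⁺ = {CoachID, JerseyNo, League, Position, Season, Stadium} covers every attribute.
{CoachID, JerseyNo, Season} is a candidate key since {CoachID, JerseyNo, Season}⁺ = {CoachID, JerseyNo, League, Position, Season, Stadium} covers every attribute.
Any other superkey properly contains one of these, so there are no further candidate keys.

{CoachID, JerseyNo, League}, {CoachID, JerseyNo, Season}, {CoachID, Position}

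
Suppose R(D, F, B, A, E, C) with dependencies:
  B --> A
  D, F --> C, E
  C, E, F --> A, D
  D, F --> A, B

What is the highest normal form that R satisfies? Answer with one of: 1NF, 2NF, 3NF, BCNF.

Candidate keys: {C, E, F}, {D, F}. Prime attributes: {C, D, E, F}.
For B --> A we have {B}⁺ = {A, B}; {B} is not a superkey, so BCNF fails.
B --> A has non-prime {A} on the right and a non-superkey on the left, so 3NF fails.
No non-prime attribute depends on a proper subset of any candidate key, so 2NF holds.

2NF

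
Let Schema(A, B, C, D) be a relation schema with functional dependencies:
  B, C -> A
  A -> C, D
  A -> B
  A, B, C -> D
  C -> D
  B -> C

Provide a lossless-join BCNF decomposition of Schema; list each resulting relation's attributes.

Candidate keys of the original relation: {A}, {B}.
Within {A, B, C, D}: {C}⁺ ∩ {A, B, C, D} = {C, D}, not the whole set, so C -> D violates BCNF; decompose into {C, D} and {A, B, C}.
{C, D}: every determinant is a superkey — BCNF.
{A, B, C}: every determinant is a superkey — BCNF.

{A, B, C}; {C, D}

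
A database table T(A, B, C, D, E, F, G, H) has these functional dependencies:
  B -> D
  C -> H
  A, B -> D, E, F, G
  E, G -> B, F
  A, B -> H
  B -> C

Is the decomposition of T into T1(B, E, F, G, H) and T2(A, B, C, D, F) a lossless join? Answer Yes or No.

T1 ∩ T2 = {B, F}; its closure under F is {B, C, D, F, H}.
Neither T1 nor T2 is contained in that closure, so the decomposition is lossy.

No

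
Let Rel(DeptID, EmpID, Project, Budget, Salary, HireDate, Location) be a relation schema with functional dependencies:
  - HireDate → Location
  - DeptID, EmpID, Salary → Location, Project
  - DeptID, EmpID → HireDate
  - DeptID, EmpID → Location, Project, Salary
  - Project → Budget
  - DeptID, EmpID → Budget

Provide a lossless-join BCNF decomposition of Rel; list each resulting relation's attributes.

{Budget, Project}; {DeptID, EmpID, HireDate, Project, Salary}; {HireDate, Location}

Candidate key of the original relation: {DeptID, EmpID}.
Within {Budget, DeptID, EmpID, HireDate, Location, Project, Salary}: {HireDate}⁺ ∩ {Budget, DeptID, EmpID, HireDate, Location, Project, Salary} = {HireDate, Location}, not the whole set, so HireDate → Location violates BCNF; decompose into {HireDate, Location} and {Budget, DeptID, EmpID, HireDate, Project, Salary}.
{HireDate, Location}: every determinant is a superkey — BCNF.
Within {Budget, DeptID, EmpID, HireDate, Project, Salary}: {Project}⁺ ∩ {Budget, DeptID, EmpID, HireDate, Project, Salary} = {Budget, Project}, not the whole set, so Project → Budget violates BCNF; decompose into {Budget, Project} and {DeptID, EmpID, HireDate, Project, Salary}.
{Budget, Project}: every determinant is a superkey — BCNF.
{DeptID, EmpID, HireDate, Project, Salary}: every determinant is a superkey — BCNF.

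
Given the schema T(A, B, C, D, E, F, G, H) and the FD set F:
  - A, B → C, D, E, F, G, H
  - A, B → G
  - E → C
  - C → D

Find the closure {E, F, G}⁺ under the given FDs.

Start with {E, F, G}.
E → C applies; add {C} → now {C, E, F, G}.
C → D applies; add {D} → now {C, D, E, F, G}.
No further FD applies.

{C, D, E, F, G}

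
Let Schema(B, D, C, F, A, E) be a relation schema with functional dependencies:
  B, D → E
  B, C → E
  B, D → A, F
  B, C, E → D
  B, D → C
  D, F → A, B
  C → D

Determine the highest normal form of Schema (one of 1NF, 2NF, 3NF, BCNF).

Candidate keys: {B, C}, {B, D}, {C, F}, {D, F}. Prime attributes: {B, C, D, F}.
For C → D we have {C}⁺ = {C, D}; {C} is not a superkey, so BCNF fails.
But every attribute on its right side ({D}) is prime, and the same holds for every other non-superkey FD, so 3NF still holds.

3NF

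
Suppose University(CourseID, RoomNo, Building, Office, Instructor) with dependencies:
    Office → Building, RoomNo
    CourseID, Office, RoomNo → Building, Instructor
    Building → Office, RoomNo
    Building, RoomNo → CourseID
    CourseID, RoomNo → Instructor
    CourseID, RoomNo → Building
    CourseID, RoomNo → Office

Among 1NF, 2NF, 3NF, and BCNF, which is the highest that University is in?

BCNF

Candidate keys: {Building}, {CourseID, RoomNo}, {Office}. Prime attributes: {Building, CourseID, Office, RoomNo}.
Every FD has a superkey on the left, so the relation is in BCNF.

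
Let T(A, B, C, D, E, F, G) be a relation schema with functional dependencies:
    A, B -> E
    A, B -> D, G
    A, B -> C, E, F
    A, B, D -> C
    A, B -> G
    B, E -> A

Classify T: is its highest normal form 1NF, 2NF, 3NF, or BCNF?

BCNF

Candidate keys: {A, B}, {B, E}. Prime attributes: {A, B, E}.
Each dependency's left side is a superkey — BCNF holds.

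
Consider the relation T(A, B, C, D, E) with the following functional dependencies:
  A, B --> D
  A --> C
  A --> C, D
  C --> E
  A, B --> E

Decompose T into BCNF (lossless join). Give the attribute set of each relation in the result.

Candidate key of the original relation: {A, B}.
Within {A, B, C, D, E}: {A}⁺ ∩ {A, B, C, D, E} = {A, C, D, E}, not the whole set, so A --> C, D, E violates BCNF; decompose into {A, C, D, E} and {A, B}.
Within {A, C, D, E}: {C}⁺ ∩ {A, C, D, E} = {C, E}, not the whole set, so C --> E violates BCNF; decompose into {C, E} and {A, C, D}.
{C, E}: every determinant is a superkey — BCNF.
{A, C, D}: every determinant is a superkey — BCNF.
{A, B}: every determinant is a superkey — BCNF.

{A, B}; {A, C, D}; {C, E}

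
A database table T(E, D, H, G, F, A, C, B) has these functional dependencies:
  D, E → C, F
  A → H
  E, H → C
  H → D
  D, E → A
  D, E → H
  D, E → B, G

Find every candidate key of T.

{A, E}, {D, E}, {E, H}

No FD produces {E}, so it must be in every candidate key.
{A, E}⁺ = {A, B, C, D, E, F, G, H} — all of the relation — so {A, E} is a candidate key.
{D, E}⁺ = {A, B, C, D, E, F, G, H} — all of the relation — so {D, E} is a candidate key.
{E, H}⁺ = {A, B, C, D, E, F, G, H} — all of the relation — so {E, H} is a candidate key.
Any other superkey properly contains one of these, so there are no further candidate keys.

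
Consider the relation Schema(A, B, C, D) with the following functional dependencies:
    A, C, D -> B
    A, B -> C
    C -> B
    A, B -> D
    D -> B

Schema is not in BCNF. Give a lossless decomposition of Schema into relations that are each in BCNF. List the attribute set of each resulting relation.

Candidate keys of the original relation: {A, B}, {A, C}, {A, D}.
Within {A, B, C, D}: {C}⁺ ∩ {A, B, C, D} = {B, C}, not the whole set, so C -> B violates BCNF; decompose into {B, C} and {A, C, D}.
{B, C} has no BCNF violation.
{A, C, D} has no BCNF violation.

{A, C, D}; {B, C}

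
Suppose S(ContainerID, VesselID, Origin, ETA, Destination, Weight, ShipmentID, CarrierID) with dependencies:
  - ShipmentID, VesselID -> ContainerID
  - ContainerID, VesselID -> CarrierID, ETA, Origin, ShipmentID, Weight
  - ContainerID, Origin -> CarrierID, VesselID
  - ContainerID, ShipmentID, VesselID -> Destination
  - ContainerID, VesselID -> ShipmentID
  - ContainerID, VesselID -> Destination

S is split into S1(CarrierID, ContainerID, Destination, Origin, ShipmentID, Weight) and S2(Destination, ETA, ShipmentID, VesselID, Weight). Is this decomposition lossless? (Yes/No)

No

Common attributes: {Destination, ShipmentID, Weight}; their closure is {Destination, ShipmentID, Weight}.
S1 ⊄ {Destination, ShipmentID, Weight} and S2 ⊄ {Destination, ShipmentID, Weight}, so the split is lossy.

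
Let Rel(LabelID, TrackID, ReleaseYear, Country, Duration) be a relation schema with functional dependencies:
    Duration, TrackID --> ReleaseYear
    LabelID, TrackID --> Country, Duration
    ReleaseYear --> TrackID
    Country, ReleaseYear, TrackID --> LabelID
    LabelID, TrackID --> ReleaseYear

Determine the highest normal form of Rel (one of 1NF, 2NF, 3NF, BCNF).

3NF

Candidate keys: {Country, Duration, TrackID}, {Country, ReleaseYear}, {LabelID, ReleaseYear}, {LabelID, TrackID}. Prime attributes: {Country, Duration, LabelID, ReleaseYear, TrackID}.
For Duration, TrackID --> ReleaseYear we have {Duration, TrackID}⁺ = {Duration, ReleaseYear, TrackID}; {Duration, TrackID} is not a superkey, so BCNF fails.
Since {ReleaseYear} ⊆ prime attributes and every other non-superkey FD also has a prime right side, the schema is in 3NF.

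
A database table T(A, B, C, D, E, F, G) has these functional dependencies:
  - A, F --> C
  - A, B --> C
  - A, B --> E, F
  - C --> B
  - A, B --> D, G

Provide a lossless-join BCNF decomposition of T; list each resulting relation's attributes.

Candidate keys of the original relation: {A, B}, {A, C}, {A, F}.
{A, B, C, D, E, F, G}: {C} determines {B, C} here but is not a superkey — split on C --> B, giving {B, C} and {A, C, D, E, F, G}.
{B, C} is in BCNF.
{A, C, D, E, F, G} is in BCNF.

{A, C, D, E, F, G}; {B, C}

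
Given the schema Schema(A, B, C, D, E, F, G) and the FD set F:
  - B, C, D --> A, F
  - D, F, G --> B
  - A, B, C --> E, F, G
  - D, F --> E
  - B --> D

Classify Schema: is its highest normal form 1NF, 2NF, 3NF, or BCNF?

Candidate keys: {B, C}, {C, D, F, G}. Prime attributes: {B, C, D, F, G}.
D, F, G --> B breaks BCNF: {D, F, G}⁺ = {B, D, E, F, G}, so {D, F, G} is not a superkey.
D, F --> E determines the non-prime attribute {E} from a non-superkey — 3NF is violated.
Since {D, F} ⊂ {C, D, F, G} and {D, F}⁺ ⊇ {E} with {E} non-prime, there is a partial dependency; 2NF fails.

1NF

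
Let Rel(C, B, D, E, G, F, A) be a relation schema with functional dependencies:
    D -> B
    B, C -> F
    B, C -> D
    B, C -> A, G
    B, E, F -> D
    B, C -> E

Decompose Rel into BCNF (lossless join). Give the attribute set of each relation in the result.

Candidate keys of the original relation: {B, C}, {C, D}.
{A, B, C, D, E, F, G}: {D} determines {B, D} here but is not a superkey — split on D -> B, giving {B, D} and {A, C, D, E, F, G}.
{B, D}: every determinant is a superkey — BCNF.
{A, C, D, E, F, G}: every determinant is a superkey — BCNF.

{A, C, D, E, F, G}; {B, D}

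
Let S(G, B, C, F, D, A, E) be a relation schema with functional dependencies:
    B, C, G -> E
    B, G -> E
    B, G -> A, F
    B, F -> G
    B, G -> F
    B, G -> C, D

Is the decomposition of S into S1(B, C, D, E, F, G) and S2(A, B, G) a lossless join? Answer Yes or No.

S1 ∩ S2 = {B, G}; its closure under F is {A, B, C, D, E, F, G}.
This includes all of S1, so the common attributes are a superkey of S1 — the join is lossless.

Yes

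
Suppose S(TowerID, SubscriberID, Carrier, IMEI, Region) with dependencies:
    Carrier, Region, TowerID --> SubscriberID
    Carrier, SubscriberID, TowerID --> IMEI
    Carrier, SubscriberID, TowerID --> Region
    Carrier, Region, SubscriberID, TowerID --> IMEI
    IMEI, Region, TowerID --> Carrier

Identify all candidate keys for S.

{Carrier, Region, TowerID}, {Carrier, SubscriberID, TowerID}, {IMEI, Region, TowerID}

No FD produces {TowerID}, so it must be in every candidate key.
{Carrier, Region, TowerID} is a candidate key since {Carrier, Region, TowerID}⁺ = {Carrier, IMEI, Region, SubscriberID, TowerID} covers every attribute.
{Carrier, SubscriberID, TowerID} is a candidate key since {Carrier, SubscriberID, TowerID}⁺ = {Carrier, IMEI, Region, SubscriberID, TowerID} covers every attribute.
{IMEI, Region, TowerID} is a candidate key since {IMEI, Region, TowerID}⁺ = {Carrier, IMEI, Region, SubscriberID, TowerID} covers every attribute.
Any other superkey properly contains one of these, so there are no further candidate keys.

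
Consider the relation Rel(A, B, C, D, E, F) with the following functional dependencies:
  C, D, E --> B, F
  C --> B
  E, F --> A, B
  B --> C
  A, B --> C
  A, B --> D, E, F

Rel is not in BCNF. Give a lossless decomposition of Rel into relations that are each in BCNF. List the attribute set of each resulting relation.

Candidate keys of the original relation: {A, B}, {A, C}, {B, D, E}, {C, D, E}, {E, F}.
In {A, B, C, D, E, F}, {C} is not a superkey ({C}⁺ restricted to this set is {B, C}), so split on C --> B into {B, C} and {A, C, D, E, F}.
{B, C}: every determinant is a superkey — BCNF.
{A, C, D, E, F}: every determinant is a superkey — BCNF.

{A, C, D, E, F}; {B, C}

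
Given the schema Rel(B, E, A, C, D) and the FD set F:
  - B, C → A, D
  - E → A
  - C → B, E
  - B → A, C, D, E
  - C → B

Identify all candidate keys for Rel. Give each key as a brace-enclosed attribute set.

{B}, {C}

{B}⁺ = {A, B, C, D, E}, which is every attribute, so {B} is a candidate key.
{C}⁺ = {A, B, C, D, E}, which is every attribute, so {C} is a candidate key.
Any other superkey properly contains one of these, so there are no further candidate keys.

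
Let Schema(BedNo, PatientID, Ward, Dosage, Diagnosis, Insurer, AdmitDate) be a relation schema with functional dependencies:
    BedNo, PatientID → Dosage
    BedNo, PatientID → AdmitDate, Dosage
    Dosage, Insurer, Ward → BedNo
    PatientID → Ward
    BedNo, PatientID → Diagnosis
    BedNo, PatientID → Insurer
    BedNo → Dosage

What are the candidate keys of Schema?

{PatientID} never appears on the right of any FD, so every key must include it.
Closure of {BedNo, PatientID} is {AdmitDate, BedNo, Diagnosis, Dosage, Insurer, PatientID, Ward}, the whole schema; {BedNo, PatientID} is a candidate key.
Closure of {Dosage, Insurer, PatientID} is {AdmitDate, BedNo, Diagnosis, Dosage, Insurer, PatientID, Ward}, the whole schema; {Dosage, Insurer, PatientID} is a candidate key.
These are minimal and exhaustive — every other superkey contains one of them.

{BedNo, PatientID}, {Dosage, Insurer, PatientID}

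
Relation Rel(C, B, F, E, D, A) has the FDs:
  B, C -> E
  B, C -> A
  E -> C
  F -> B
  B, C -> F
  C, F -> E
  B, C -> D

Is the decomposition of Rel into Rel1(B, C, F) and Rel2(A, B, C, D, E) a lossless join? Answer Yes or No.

Rel1 ∩ Rel2 = {B, C}; its closure under F is {A, B, C, D, E, F}.
This includes all of Rel1, so the common attributes are a superkey of Rel1 — the join is lossless.

Yes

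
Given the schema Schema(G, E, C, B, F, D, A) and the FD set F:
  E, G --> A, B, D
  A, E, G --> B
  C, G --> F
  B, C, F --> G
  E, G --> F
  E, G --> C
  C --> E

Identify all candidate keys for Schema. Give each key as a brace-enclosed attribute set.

{C, G}⁺ = {A, B, C, D, E, F, G} — all of the relation — so {C, G} is a candidate key.
{E, G}⁺ = {A, B, C, D, E, F, G} — all of the relation — so {E, G} is a candidate key.
{B, C, F}⁺ = {A, B, C, D, E, F, G} — all of the relation — so {B, C, F} is a candidate key.
Any other superkey properly contains one of these, so there are no further candidate keys.

{B, C, F}, {C, G}, {E, G}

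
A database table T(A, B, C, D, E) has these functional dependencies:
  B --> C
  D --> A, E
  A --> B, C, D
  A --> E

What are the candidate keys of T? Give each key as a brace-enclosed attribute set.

{A}, {D}

Closure of {A} is {A, B, C, D, E}, the whole schema; {A} is a candidate key.
Closure of {D} is {A, B, C, D, E}, the whole schema; {D} is a candidate key.
No proper subset of any of these is a key, and no other minimal superkey exists.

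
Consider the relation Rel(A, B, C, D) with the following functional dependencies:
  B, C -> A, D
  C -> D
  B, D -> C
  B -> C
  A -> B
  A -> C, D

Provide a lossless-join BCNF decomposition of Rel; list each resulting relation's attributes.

Candidate keys of the original relation: {A}, {B}.
In {A, B, C, D}, {C} is not a superkey ({C}⁺ restricted to this set is {C, D}), so split on C -> D into {C, D} and {A, B, C}.
{C, D} is in BCNF.
{A, B, C} is in BCNF.

{A, B, C}; {C, D}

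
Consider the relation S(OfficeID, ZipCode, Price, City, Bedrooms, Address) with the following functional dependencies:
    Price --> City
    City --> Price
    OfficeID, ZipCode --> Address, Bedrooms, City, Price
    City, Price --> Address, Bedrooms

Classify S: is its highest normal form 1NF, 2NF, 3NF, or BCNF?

Candidate key: {OfficeID, ZipCode}. Prime attributes: {OfficeID, ZipCode}.
Price --> City: {Price}⁺ = {Address, Bedrooms, City, Price}, which is not all of the attributes, so the left side is not a superkey — BCNF is violated.
Because {City} is non-prime and the left side of Price --> City is not a superkey, the relation is not in 3NF.
Checking every proper subset of each key, none determines a non-prime attribute — 2NF is satisfied.

2NF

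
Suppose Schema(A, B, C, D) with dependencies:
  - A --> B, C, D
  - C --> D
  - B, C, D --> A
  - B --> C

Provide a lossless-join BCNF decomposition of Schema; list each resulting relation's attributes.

Candidate keys of the original relation: {A}, {B}.
Within {A, B, C, D}: {C}⁺ ∩ {A, B, C, D} = {C, D}, not the whole set, so C --> D violates BCNF; decompose into {C, D} and {A, B, C}.
{C, D}: every determinant is a superkey — BCNF.
{A, B, C}: every determinant is a superkey — BCNF.

{A, B, C}; {C, D}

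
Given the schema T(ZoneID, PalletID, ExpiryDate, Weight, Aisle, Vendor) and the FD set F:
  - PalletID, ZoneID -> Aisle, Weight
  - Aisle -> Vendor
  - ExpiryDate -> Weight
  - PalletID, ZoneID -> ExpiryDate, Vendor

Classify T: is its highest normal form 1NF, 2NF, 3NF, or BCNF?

2NF

Candidate key: {PalletID, ZoneID}. Prime attributes: {PalletID, ZoneID}.
Aisle -> Vendor breaks BCNF: {Aisle}⁺ = {Aisle, Vendor}, so {Aisle} is not a superkey.
Aisle -> Vendor has non-prime {Vendor} on the right and a non-superkey on the left, so 3NF fails.
No proper subset of a key has a non-prime attribute in its closure, so there is no partial dependency; 2NF holds.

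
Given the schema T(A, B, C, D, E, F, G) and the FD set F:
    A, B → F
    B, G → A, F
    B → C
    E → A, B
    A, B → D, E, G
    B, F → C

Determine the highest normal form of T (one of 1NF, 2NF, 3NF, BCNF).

1NF

Candidate keys: {A, B}, {B, G}, {E}. Prime attributes: {A, B, E, G}.
For B → C we have {B}⁺ = {B, C}; {B} is not a superkey, so BCNF fails.
Because {C} is non-prime and the left side of B → C is not a superkey, the relation is not in 3NF.
{B} is a proper subset of the key {A, B}, and {B}⁺ contains the non-prime attribute {C} — a partial dependency, so 2NF is violated.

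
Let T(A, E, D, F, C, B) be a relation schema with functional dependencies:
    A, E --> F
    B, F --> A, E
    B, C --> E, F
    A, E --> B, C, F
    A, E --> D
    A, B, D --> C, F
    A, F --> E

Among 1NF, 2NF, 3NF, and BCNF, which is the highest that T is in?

BCNF

Candidate keys: {A, B, D}, {A, E}, {A, F}, {B, C}, {B, F}. Prime attributes: {A, B, C, D, E, F}.
Every FD has a superkey on the left, so the relation is in BCNF.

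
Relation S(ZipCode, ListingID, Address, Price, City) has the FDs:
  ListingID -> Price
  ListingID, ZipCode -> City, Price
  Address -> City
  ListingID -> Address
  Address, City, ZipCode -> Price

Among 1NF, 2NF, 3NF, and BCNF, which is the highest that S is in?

1NF

Candidate key: {ListingID, ZipCode}. Prime attributes: {ListingID, ZipCode}.
ListingID -> Price: {ListingID}⁺ = {Address, City, ListingID, Price}, which is not all of the attributes, so the left side is not a superkey — BCNF is violated.
ListingID -> Price determines the non-prime attribute {Price} from a non-superkey — 3NF is violated.
{ListingID} is a proper subset of the key {ListingID, ZipCode}, and {ListingID}⁺ contains the non-prime attributes {Address, City, Price} — a partial dependency, so 2NF is violated.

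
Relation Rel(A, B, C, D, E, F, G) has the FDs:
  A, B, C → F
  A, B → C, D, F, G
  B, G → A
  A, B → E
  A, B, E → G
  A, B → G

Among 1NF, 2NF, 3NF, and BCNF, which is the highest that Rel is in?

Candidate keys: {A, B}, {B, G}. Prime attributes: {A, B, G}.
The left-hand side of every FD is a superkey, so BCNF is satisfied.

BCNF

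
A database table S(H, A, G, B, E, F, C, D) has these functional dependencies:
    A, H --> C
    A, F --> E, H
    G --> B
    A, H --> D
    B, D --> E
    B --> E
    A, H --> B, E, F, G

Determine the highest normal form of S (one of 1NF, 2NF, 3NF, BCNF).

2NF

Candidate keys: {A, F}, {A, H}. Prime attributes: {A, F, H}.
G --> B: {G}⁺ = {B, E, G}, which is not all of the attributes, so the left side is not a superkey — BCNF is violated.
G --> B determines the non-prime attribute {B} from a non-superkey — 3NF is violated.
Checking every proper subset of each key, none determines a non-prime attribute — 2NF is satisfied.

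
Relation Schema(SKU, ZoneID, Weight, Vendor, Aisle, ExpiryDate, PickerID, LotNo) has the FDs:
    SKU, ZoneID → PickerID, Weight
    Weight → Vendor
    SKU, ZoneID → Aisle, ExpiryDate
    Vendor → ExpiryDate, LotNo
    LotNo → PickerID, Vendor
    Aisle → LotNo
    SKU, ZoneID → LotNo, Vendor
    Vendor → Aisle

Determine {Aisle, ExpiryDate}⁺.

{Aisle, ExpiryDate, LotNo, PickerID, Vendor}

Start with {Aisle, ExpiryDate}.
Aisle → LotNo applies; add {LotNo} → now {Aisle, ExpiryDate, LotNo}.
LotNo → PickerID, Vendor applies; add {PickerID, Vendor} → now {Aisle, ExpiryDate, LotNo, PickerID, Vendor}.
No further FD applies.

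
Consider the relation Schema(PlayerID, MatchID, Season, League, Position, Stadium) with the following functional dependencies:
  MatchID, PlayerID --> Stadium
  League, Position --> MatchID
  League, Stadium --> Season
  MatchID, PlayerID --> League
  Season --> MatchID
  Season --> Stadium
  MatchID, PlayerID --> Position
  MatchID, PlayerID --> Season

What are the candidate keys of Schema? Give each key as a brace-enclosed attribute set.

{League, PlayerID, Position}, {League, PlayerID, Stadium}, {MatchID, PlayerID}, {PlayerID, Season}

No FD produces {PlayerID}, so it must be in every candidate key.
{MatchID, PlayerID}⁺ = {League, MatchID, PlayerID, Position, Season, Stadium} — all of the relation — so {MatchID, PlayerID} is a candidate key.
{PlayerID, Season}⁺ = {League, MatchID, PlayerID, Position, Season, Stadium} — all of the relation — so {PlayerID, Season} is a candidate key.
{League, PlayerID, Position}⁺ = {League, MatchID, PlayerID, Position, Season, Stadium} — all of the relation — so {League, PlayerID, Position} is a candidate key.
{League, PlayerID, Stadium}⁺ = {League, MatchID, PlayerID, Position, Season, Stadium} — all of the relation — so {League, PlayerID, Stadium} is a candidate key.
Any other superkey properly contains one of these, so there are no further candidate keys.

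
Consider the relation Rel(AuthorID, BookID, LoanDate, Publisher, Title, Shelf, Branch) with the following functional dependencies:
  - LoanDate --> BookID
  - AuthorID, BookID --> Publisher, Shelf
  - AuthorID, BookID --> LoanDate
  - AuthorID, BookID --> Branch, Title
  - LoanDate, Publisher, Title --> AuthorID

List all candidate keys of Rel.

{AuthorID, BookID}, {AuthorID, LoanDate}, {LoanDate, Publisher, Title}

Closure of {AuthorID, BookID} is {AuthorID, BookID, Branch, LoanDate, Publisher, Shelf, Title}, the whole schema; {AuthorID, BookID} is a candidate key.
Closure of {AuthorID, LoanDate} is {AuthorID, BookID, Branch, LoanDate, Publisher, Shelf, Title}, the whole schema; {AuthorID, LoanDate} is a candidate key.
Closure of {LoanDate, Publisher, Title} is {AuthorID, BookID, Branch, LoanDate, Publisher, Shelf, Title}, the whole schema; {LoanDate, Publisher, Title} is a candidate key.
Any other superkey properly contains one of these, so there are no further candidate keys.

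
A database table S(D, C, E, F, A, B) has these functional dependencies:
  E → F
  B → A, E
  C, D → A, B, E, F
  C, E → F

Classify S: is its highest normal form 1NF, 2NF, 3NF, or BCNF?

Candidate key: {C, D}. Prime attributes: {C, D}.
For E → F we have {E}⁺ = {E, F}; {E} is not a superkey, so BCNF fails.
E → F determines the non-prime attribute {F} from a non-superkey — 3NF is violated.
Checking every proper subset of each key, none determines a non-prime attribute — 2NF is satisfied.

2NF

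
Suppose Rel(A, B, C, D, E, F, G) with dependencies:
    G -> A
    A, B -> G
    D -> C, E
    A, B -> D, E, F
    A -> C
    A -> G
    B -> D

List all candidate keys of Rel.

{A, B}, {B, G}

Attributes never on any right-hand side: {B} — every candidate key must contain it.
{A, B}⁺ = {A, B, C, D, E, F, G}, which is every attribute, so {A, B} is a candidate key.
{B, G}⁺ = {A, B, C, D, E, F, G}, which is every attribute, so {B, G} is a candidate key.
Any other superkey properly contains one of these, so there are no further candidate keys.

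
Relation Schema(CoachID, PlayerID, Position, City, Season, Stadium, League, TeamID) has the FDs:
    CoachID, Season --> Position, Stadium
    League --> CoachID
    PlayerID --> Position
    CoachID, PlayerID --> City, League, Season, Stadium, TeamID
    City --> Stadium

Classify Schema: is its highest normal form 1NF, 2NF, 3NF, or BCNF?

Candidate keys: {CoachID, PlayerID}, {League, PlayerID}. Prime attributes: {CoachID, League, PlayerID}.
CoachID, Season --> Position, Stadium breaks BCNF: {CoachID, Season}⁺ = {CoachID, Position, Season, Stadium}, so {CoachID, Season} is not a superkey.
CoachID, Season --> Position, Stadium determines the non-prime attributes {Position, Stadium} from a non-superkey — 3NF is violated.
{PlayerID} is a proper subset of the key {CoachID, PlayerID}, and {PlayerID}⁺ contains the non-prime attribute {Position} — a partial dependency, so 2NF is violated.

1NF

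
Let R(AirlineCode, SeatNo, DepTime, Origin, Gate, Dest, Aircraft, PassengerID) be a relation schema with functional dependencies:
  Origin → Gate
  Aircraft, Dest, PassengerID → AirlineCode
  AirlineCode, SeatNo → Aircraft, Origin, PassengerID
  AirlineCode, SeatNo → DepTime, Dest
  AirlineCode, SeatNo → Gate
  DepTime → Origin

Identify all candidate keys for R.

Attributes never on any right-hand side: {SeatNo} — every candidate key must contain it.
Closure of {AirlineCode, SeatNo} is {Aircraft, AirlineCode, DepTime, Dest, Gate, Origin, PassengerID, SeatNo}, the whole schema; {AirlineCode, SeatNo} is a candidate key.
Closure of {Aircraft, Dest, PassengerID, SeatNo} is {Aircraft, AirlineCode, DepTime, Dest, Gate, Origin, PassengerID, SeatNo}, the whole schema; {Aircraft, Dest, PassengerID, SeatNo} is a candidate key.
These are minimal and exhaustive — every other superkey contains one of them.

{Aircraft, Dest, PassengerID, SeatNo}, {AirlineCode, SeatNo}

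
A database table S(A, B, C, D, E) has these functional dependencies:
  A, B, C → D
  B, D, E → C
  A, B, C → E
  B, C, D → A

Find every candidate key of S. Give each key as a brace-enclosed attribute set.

{A, B, C}, {B, C, D}, {B, D, E}

No FD produces {B}, so it must be in every candidate key.
{A, B, C}⁺ = {A, B, C, D, E}, which is every attribute, so {A, B, C} is a candidate key.
{B, C, D}⁺ = {A, B, C, D, E}, which is every attribute, so {B, C, D} is a candidate key.
{B, D, E}⁺ = {A, B, C, D, E}, which is every attribute, so {B, D, E} is a candidate key.
These are minimal and exhaustive — every other superkey contains one of them.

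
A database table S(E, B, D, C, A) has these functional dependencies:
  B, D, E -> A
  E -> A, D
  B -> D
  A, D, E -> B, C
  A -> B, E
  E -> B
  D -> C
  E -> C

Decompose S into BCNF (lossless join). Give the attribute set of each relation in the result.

Candidate keys of the original relation: {A}, {E}.
In {A, B, C, D, E}, {B} is not a superkey ({B}⁺ restricted to this set is {B, C, D}), so split on B -> C, D into {B, C, D} and {A, B, E}.
In {B, C, D}, {D} is not a superkey ({D}⁺ restricted to this set is {C, D}), so split on D -> C into {C, D} and {B, D}.
{C, D} is in BCNF.
{B, D} is in BCNF.
{A, B, E} is in BCNF.

{A, B, E}; {B, D}; {C, D}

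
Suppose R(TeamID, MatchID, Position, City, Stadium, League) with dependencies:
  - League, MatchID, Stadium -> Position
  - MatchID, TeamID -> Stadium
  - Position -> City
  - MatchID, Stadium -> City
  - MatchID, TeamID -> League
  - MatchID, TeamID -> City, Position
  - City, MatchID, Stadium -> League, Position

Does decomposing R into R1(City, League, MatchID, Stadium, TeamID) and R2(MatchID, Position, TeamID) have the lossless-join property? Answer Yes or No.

Common attributes: {MatchID, TeamID}; their closure is {City, League, MatchID, Position, Stadium, TeamID}.
Since R1 ⊆ {City, League, MatchID, Position, Stadium, TeamID}, the intersection is a superkey of R1; the decomposition is lossless.

Yes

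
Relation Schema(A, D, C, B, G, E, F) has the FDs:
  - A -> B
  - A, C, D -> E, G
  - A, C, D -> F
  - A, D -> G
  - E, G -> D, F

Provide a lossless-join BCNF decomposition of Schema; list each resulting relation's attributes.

{A, B}; {A, C, D, E}; {A, D, E, F}; {A, D, G}

Candidate keys of the original relation: {A, C, D}, {A, C, E, G}.
In {A, B, C, D, E, F, G}, {A} is not a superkey ({A}⁺ restricted to this set is {A, B}), so split on A -> B into {A, B} and {A, C, D, E, F, G}.
{A, B} is in BCNF.
In {A, C, D, E, F, G}, {A, D} is not a superkey ({A, D}⁺ restricted to this set is {A, D, G}), so split on A, D -> G into {A, D, G} and {A, C, D, E, F}.
{A, D, G} is in BCNF.
In {A, C, D, E, F}, {A, D, E} is not a superkey ({A, D, E}⁺ restricted to this set is {A, D, E, F}), so split on A, D, E -> F into {A, D, E, F} and {A, C, D, E}.
{A, D, E, F} is in BCNF.
{A, C, D, E} is in BCNF.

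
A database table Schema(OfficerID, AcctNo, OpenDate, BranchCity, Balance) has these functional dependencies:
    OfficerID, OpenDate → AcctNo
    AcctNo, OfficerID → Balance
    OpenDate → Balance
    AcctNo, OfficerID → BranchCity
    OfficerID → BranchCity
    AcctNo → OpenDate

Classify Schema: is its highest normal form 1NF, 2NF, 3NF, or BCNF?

Candidate keys: {AcctNo, OfficerID}, {OfficerID, OpenDate}. Prime attributes: {AcctNo, OfficerID, OpenDate}.
OpenDate → Balance: {OpenDate}⁺ = {Balance, OpenDate}, which is not all of the attributes, so the left side is not a superkey — BCNF is violated.
Because {Balance} is non-prime and the left side of OpenDate → Balance is not a superkey, the relation is not in 3NF.
The proper key subset {AcctNo} of {AcctNo, OfficerID} determines non-prime {Balance}, so the relation is not even in 2NF.

1NF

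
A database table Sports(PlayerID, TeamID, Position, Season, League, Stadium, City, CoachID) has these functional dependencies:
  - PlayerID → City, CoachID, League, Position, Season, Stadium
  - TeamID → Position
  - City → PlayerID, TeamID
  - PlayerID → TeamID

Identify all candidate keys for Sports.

{City}⁺ = {City, CoachID, League, PlayerID, Position, Season, Stadium, TeamID}, which is every attribute, so {City} is a candidate key.
{PlayerID}⁺ = {City, CoachID, League, PlayerID, Position, Season, Stadium, TeamID}, which is every attribute, so {PlayerID} is a candidate key.
Any other superkey properly contains one of these, so there are no further candidate keys.

{City}, {PlayerID}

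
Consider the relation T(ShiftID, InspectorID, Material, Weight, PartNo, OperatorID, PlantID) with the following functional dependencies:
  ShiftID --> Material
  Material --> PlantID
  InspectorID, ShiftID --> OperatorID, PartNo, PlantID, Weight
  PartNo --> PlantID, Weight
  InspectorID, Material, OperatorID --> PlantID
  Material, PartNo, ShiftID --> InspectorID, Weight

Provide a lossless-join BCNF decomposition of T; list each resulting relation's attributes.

Candidate keys of the original relation: {InspectorID, ShiftID}, {PartNo, ShiftID}.
In {InspectorID, Material, OperatorID, PartNo, PlantID, ShiftID, Weight}, {ShiftID} is not a superkey ({ShiftID}⁺ restricted to this set is {Material, PlantID, ShiftID}), so split on ShiftID --> Material, PlantID into {Material, PlantID, ShiftID} and {InspectorID, OperatorID, PartNo, ShiftID, Weight}.
In {Material, PlantID, ShiftID}, {Material} is not a superkey ({Material}⁺ restricted to this set is {Material, PlantID}), so split on Material --> PlantID into {Material, PlantID} and {Material, ShiftID}.
{Material, PlantID} has no BCNF violation.
{Material, ShiftID} has no BCNF violation.
In {InspectorID, OperatorID, PartNo, ShiftID, Weight}, {PartNo} is not a superkey ({PartNo}⁺ restricted to this set is {PartNo, Weight}), so split on PartNo --> Weight into {PartNo, Weight} and {InspectorID, OperatorID, PartNo, ShiftID}.
{PartNo, Weight} has no BCNF violation.
{InspectorID, OperatorID, PartNo, ShiftID} has no BCNF violation.

{InspectorID, OperatorID, PartNo, ShiftID}; {Material, PlantID}; {Material, ShiftID}; {PartNo, Weight}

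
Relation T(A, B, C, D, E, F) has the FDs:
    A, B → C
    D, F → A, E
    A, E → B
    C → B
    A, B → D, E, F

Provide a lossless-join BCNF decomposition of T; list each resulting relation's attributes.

Candidate keys of the original relation: {A, B}, {A, C}, {A, E}, {D, F}.
Within {A, B, C, D, E, F}: {C}⁺ ∩ {A, B, C, D, E, F} = {B, C}, not the whole set, so C → B violates BCNF; decompose into {B, C} and {A, C, D, E, F}.
{B, C}: every determinant is a superkey — BCNF.
{A, C, D, E, F}: every determinant is a superkey — BCNF.

{A, C, D, E, F}; {B, C}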